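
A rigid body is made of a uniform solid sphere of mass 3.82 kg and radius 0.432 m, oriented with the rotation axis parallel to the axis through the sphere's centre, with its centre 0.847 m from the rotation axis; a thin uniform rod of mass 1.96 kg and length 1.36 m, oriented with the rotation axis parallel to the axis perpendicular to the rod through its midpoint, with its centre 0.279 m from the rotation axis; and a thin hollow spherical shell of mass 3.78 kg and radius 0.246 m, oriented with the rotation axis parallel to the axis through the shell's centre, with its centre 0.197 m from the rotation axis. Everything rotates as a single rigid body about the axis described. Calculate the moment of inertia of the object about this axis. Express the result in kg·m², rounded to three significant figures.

Solid sphere: I_cm = (2/5)MR² = (2/5)(3.82)(0.432)² = 0.28516 kg·m²; centre at d = 0.847 m, so the parallel axis theorem gives I = 0.28516 + (3.82)(0.847)² = 3.0257 kg·m².
Thin rod: I_cm = (1/12)ML² = (1/12)(1.96)(1.36)² = 0.3021 kg·m²; centre at d = 0.279 m, so the parallel axis theorem gives I = 0.3021 + (1.96)(0.279)² = 0.45467 kg·m².
Spherical shell: I_cm = (2/3)MR² = (2/3)(3.78)(0.246)² = 0.1525 kg·m²; centre at d = 0.197 m, so the parallel axis theorem gives I = 0.1525 + (3.78)(0.197)² = 0.2992 kg·m².
Total I = 3.0257 + 0.45467 + 0.2992 = 3.7795 kg·m².

3.78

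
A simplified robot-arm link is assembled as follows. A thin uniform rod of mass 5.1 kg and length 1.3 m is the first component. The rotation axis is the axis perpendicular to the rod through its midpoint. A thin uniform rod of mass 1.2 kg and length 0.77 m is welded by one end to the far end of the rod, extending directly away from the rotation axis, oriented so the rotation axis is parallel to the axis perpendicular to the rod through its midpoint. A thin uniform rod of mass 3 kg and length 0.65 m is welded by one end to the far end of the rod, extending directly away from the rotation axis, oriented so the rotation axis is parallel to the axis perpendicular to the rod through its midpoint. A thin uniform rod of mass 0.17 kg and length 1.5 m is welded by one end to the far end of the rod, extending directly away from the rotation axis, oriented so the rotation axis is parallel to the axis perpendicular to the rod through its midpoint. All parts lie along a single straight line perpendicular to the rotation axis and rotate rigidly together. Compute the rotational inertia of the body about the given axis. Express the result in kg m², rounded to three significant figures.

12.7

Thin rod: I_cm = (1/12)ML² = (1/12)(5.1)(1.3)² = 0.71825 kg m²; axis through the centre, so I = 0.71825 kg m².
Thin rod: I_cm = (1/12)ML² = (1/12)(1.2)(0.77)² = 0.05929 kg m²; centre at d = 0.65 + 0.385 = 1.035 m, so the parallel axis theorem gives I = 0.05929 + (1.2)(1.035)² = 1.3448 kg m².
Thin rod: I_cm = (1/12)ML² = (1/12)(3)(0.65)² = 0.10563 kg m²; centre at d = 0.65 + 0.385 + 0.385 + 0.325 = 1.745 m, so the parallel axis theorem gives I = 0.10563 + (3)(1.745)² = 9.2407 kg m².
Thin rod: I_cm = (1/12)ML² = (1/12)(0.17)(1.5)² = 0.031875 kg m²; centre at d = 0.65 + 0.385 + 0.385 + 0.325 + 0.325 + 0.75 = 2.82 m, so the parallel axis theorem gives I = 0.031875 + (0.17)(2.82)² = 1.3838 kg m².
Total I = 0.71825 + 1.3448 + 9.2407 + 1.3838 = 12.687 kg m².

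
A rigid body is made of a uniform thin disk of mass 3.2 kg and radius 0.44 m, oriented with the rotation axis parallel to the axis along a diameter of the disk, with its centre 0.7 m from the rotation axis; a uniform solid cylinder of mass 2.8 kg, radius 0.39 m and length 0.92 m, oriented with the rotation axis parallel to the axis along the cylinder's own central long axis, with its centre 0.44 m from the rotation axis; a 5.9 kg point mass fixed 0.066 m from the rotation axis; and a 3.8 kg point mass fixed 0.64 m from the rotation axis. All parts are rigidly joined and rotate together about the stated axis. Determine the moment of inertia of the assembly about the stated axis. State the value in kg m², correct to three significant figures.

Thin disk: I_cm = (1/4)MR² = (1/4)(3.2)(0.44)² = 0.15488 kg m²; centre at d = 0.7 m, so I = I_cm + Md² gives I = 0.15488 + (3.2)(0.7)² = 1.7229 kg m².
Solid cylinder: I_cm = (1/2)MR² = (1/2)(2.8)(0.39)² = 0.21294 kg m²; centre at d = 0.44 m, so I = I_cm + Md² gives I = 0.21294 + (2.8)(0.44)² = 0.75502 kg m².
Point mass: I_cm = 0; centre at d = 0.066 m, so I = I_cm + Md² gives I = 0 + (5.9)(0.066)² = 0.0257 kg m².
Point mass: I_cm = 0; centre at d = 0.64 m, so I = I_cm + Md² gives I = 0 + (3.8)(0.64)² = 1.5565 kg m².
Total I = 1.7229 + 0.75502 + 0.0257 + 1.5565 = 4.0601 kg m².

4.06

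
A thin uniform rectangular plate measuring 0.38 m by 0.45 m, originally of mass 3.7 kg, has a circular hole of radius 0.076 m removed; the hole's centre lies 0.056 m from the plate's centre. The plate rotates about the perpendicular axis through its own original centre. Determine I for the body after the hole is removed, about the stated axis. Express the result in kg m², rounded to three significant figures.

Unpierced body about its centre: I₀ = (1/12)M(a²+b²) = (1/12)(3.7)[(0.38)² + (0.45)²] = 0.10696 kg m².
The removed disk has mass m = M·πr²/(ab) = (3.7)·π(0.076)²/(0.38·0.45) = 0.39263 kg (same uniform areal density).
Its moment of inertia about the rotation axis (parallel-axis theorem): I_hole = (1/2)mr² + md² = (1/2)(0.39263)(0.076)² + (0.39263)(0.056)² = 0.0023652 kg m².
Treating the hole as negative mass, I = I₀ − I_hole = 0.10696 − 0.0023652 = 0.1046 kg m².

0.105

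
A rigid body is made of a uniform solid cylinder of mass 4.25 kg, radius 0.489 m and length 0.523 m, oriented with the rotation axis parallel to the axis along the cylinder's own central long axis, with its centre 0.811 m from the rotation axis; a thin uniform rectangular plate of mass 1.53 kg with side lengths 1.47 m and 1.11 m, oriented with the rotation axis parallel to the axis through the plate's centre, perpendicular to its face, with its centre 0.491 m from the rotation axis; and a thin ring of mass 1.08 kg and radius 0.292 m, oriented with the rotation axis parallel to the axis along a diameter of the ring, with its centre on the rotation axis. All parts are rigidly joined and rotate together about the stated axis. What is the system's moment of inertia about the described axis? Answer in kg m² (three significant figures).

4.15

Solid cylinder: I_cm = (1/2)MR² = (1/2)(4.25)(0.489)² = 0.50813 kg m²; centre at d = 0.811 m, so the parallel axis theorem gives I = 0.50813 + (4.25)(0.811)² = 3.3034 kg m².
Rectangular plate: I_cm = (1/12)M(a²+b²) = (1/12)(1.53)[(1.47)² + (1.11)²] = 0.43261 kg m²; centre at d = 0.491 m, so the parallel axis theorem gives I = 0.43261 + (1.53)(0.491)² = 0.80146 kg m².
Thin ring: I_cm = (1/2)MR² = (1/2)(1.08)(0.292)² = 0.046043 kg m²; axis through the centre, so I = 0.046043 kg m².
Total I = 3.3034 + 0.80146 + 0.046043 = 4.151 kg m².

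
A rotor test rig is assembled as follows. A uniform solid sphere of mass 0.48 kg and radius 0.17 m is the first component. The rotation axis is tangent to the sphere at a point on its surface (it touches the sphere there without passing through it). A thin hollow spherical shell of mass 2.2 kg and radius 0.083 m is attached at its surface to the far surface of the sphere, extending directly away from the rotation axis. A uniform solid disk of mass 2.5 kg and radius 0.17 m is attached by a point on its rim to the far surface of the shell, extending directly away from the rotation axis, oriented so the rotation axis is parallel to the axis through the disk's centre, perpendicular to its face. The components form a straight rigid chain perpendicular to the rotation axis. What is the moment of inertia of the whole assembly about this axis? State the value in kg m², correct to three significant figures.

Solid sphere: I_cm = (2/5)MR² = (2/5)(0.48)(0.17)² = 0.0055488 kg m²; centre at d = 0.17 m, so I = I_cm + Md² gives I = 0.0055488 + (0.48)(0.17)² = 0.019421 kg m².
Spherical shell: I_cm = (2/3)MR² = (2/3)(2.2)(0.083)² = 0.010104 kg m²; centre at d = 0.17 + 0.17 + 0.083 = 0.423 m, so I = I_cm + Md² gives I = 0.010104 + (2.2)(0.423)² = 0.40375 kg m².
Solid disk: I_cm = (1/2)MR² = (1/2)(2.5)(0.17)² = 0.036125 kg m²; centre at d = 0.17 + 0.17 + 0.083 + 0.083 + 0.17 = 0.676 m, so I = I_cm + Md² gives I = 0.036125 + (2.5)(0.676)² = 1.1786 kg m².
Total I = 0.019421 + 0.40375 + 1.1786 = 1.6017 kg m².

1.60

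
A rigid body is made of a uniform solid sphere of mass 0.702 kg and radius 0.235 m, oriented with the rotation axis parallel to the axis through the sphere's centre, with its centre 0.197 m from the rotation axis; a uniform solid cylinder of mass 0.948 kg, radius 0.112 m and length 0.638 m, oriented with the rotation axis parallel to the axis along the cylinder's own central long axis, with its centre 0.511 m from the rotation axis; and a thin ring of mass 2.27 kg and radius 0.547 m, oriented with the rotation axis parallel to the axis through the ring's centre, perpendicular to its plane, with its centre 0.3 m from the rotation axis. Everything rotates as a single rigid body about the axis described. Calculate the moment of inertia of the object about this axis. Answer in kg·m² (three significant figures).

Solid sphere: I_cm = (2/5)MR² = (2/5)(0.702)(0.235)² = 0.015507 kg·m²; centre at d = 0.197 m, so the parallel axis theorem gives I = 0.015507 + (0.702)(0.197)² = 0.042751 kg·m².
Solid cylinder: I_cm = (1/2)MR² = (1/2)(0.948)(0.112)² = 0.0059459 kg·m²; centre at d = 0.511 m, so the parallel axis theorem gives I = 0.0059459 + (0.948)(0.511)² = 0.25349 kg·m².
Thin ring: I_cm = MR² = (2.27)(0.547)² = 0.6792 kg·m²; centre at d = 0.3 m, so the parallel axis theorem gives I = 0.6792 + (2.27)(0.3)² = 0.8835 kg·m².
Total I = 0.042751 + 0.25349 + 0.8835 = 1.1797 kg·m².

1.18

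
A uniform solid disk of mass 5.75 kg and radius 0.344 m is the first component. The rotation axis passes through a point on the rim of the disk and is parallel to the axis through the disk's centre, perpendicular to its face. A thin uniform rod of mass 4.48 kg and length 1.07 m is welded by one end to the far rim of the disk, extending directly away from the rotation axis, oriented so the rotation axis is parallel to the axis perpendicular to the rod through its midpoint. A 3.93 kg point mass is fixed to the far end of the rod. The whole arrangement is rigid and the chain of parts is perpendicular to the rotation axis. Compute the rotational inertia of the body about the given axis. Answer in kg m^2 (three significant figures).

Solid disk: I_cm = (1/2)MR² = (1/2)(5.75)(0.344)² = 0.34022 kg m^2; centre at d = 0.344 m, so I = I_cm + Md² gives I = 0.34022 + (5.75)(0.344)² = 1.0206 kg m^2.
Thin rod: I_cm = (1/12)ML² = (1/12)(4.48)(1.07)² = 0.42743 kg m^2; centre at d = 0.344 + 0.344 + 0.535 = 1.223 m, so I = I_cm + Md² gives I = 0.42743 + (4.48)(1.223)² = 7.1283 kg m^2.
Point mass: I_cm = 0; centre at d = 0.344 + 0.344 + 0.535 + 0.535 = 1.758 m, so I = I_cm + Md² gives I = 0 + (3.93)(1.758)² = 12.146 kg m^2.
Total I = 1.0206 + 7.1283 + 12.146 = 20.295 kg m^2.

20.3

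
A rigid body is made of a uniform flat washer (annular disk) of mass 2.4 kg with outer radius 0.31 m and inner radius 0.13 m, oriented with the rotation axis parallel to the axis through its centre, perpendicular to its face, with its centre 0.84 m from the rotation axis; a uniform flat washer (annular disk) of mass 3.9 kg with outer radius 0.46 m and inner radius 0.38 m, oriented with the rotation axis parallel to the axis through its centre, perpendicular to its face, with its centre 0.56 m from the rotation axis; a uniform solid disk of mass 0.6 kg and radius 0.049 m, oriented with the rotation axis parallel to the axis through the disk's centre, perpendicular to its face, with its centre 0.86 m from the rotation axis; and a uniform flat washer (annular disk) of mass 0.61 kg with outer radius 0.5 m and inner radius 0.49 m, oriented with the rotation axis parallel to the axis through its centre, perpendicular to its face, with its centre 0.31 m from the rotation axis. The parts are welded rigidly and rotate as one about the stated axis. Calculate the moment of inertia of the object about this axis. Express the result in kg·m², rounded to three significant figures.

4.40

Annular disk: I_cm = (1/2)M(R²+r²) = (1/2)(2.4)[(0.31)² + (0.13)²] = 0.1356 kg·m²; centre at d = 0.84 m, so the parallel axis theorem gives I = 0.1356 + (2.4)(0.84)² = 1.829 kg·m².
Annular disk: I_cm = (1/2)M(R²+r²) = (1/2)(3.9)[(0.46)² + (0.38)²] = 0.6942 kg·m²; centre at d = 0.56 m, so the parallel axis theorem gives I = 0.6942 + (3.9)(0.56)² = 1.9172 kg·m².
Solid disk: I_cm = (1/2)MR² = (1/2)(0.6)(0.049)² = 0.0007203 kg·m²; centre at d = 0.86 m, so the parallel axis theorem gives I = 0.0007203 + (0.6)(0.86)² = 0.44448 kg·m².
Annular disk: I_cm = (1/2)M(R²+r²) = (1/2)(0.61)[(0.5)² + (0.49)²] = 0.14948 kg·m²; centre at d = 0.31 m, so the parallel axis theorem gives I = 0.14948 + (0.61)(0.31)² = 0.2081 kg·m².
Total I = 1.829 + 1.9172 + 0.44448 + 0.2081 = 4.3989 kg·m².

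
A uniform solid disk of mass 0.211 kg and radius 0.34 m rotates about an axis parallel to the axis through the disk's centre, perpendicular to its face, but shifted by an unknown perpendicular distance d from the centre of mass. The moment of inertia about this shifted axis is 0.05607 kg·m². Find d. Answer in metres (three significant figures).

About the centre-of-mass axis, I_cm = (1/2)MR² = (1/2)(0.211)(0.34)² = 0.012196 kg·m².
Parallel axis theorem: I = I_cm + Md², so Md² = 0.05607 − 0.012196 = 0.043874 kg·m².
d = √(0.043874 / 0.211) = 0.456 m.

0.456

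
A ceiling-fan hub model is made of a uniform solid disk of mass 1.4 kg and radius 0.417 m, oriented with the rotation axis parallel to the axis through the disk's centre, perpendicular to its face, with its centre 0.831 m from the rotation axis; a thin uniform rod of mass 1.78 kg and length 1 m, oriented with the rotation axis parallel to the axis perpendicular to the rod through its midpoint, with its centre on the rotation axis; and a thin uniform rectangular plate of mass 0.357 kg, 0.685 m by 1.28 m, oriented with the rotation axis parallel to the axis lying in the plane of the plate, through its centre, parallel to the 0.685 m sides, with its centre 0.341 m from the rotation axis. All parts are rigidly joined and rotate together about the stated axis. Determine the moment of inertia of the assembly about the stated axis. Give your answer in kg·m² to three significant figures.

1.33

Solid disk: I_cm = (1/2)MR² = (1/2)(1.4)(0.417)² = 0.12172 kg·m²; centre at d = 0.831 m, so the parallel axis theorem gives I = 0.12172 + (1.4)(0.831)² = 1.0885 kg·m².
Thin rod: I_cm = (1/12)ML² = (1/12)(1.78)(1)² = 0.14833 kg·m²; axis through the centre, so I = 0.14833 kg·m².
Rectangular plate: I_cm = (1/12)Mb² = (1/12)(0.357)(1.28)² = 0.048742 kg·m²; centre at d = 0.341 m, so the parallel axis theorem gives I = 0.048742 + (0.357)(0.341)² = 0.090255 kg·m².
Total I = 1.0885 + 0.14833 + 0.090255 = 1.3271 kg·m².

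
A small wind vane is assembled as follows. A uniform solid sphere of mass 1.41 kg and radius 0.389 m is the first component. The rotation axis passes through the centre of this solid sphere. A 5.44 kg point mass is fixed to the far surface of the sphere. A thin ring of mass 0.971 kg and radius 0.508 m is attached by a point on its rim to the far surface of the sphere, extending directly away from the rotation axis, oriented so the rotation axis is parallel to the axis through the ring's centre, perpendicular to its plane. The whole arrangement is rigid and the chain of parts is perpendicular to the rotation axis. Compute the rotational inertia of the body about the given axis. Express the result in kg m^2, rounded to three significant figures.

Solid sphere: I_cm = (2/5)MR² = (2/5)(1.41)(0.389)² = 0.085345 kg m^2; axis through the centre, so I = 0.085345 kg m^2.
Point mass: I_cm = 0; centre at d = 0.389 m, so I = I_cm + Md² gives I = 0 + (5.44)(0.389)² = 0.82319 kg m^2.
Thin ring: I_cm = MR² = (0.971)(0.508)² = 0.25058 kg m^2; centre at d = 0.389 + 0.508 = 0.897 m, so I = I_cm + Md² gives I = 0.25058 + (0.971)(0.897)² = 1.0319 kg m^2.
Total I = 0.085345 + 0.82319 + 1.0319 = 1.9404 kg m^2.

1.94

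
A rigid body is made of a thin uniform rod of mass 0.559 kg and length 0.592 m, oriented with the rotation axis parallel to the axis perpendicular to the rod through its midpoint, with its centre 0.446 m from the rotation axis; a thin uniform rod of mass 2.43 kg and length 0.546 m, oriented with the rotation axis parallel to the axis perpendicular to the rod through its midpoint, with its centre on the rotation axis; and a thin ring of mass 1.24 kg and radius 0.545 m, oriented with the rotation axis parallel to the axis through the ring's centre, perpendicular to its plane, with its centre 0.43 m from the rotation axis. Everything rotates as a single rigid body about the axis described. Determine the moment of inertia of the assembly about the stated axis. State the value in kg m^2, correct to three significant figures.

0.785

Thin rod: I_cm = (1/12)ML² = (1/12)(0.559)(0.592)² = 0.016326 kg m^2; centre at d = 0.446 m, so I = I_cm + Md² gives I = 0.016326 + (0.559)(0.446)² = 0.12752 kg m^2.
Thin rod: I_cm = (1/12)ML² = (1/12)(2.43)(0.546)² = 0.060368 kg m^2; axis through the centre, so I = 0.060368 kg m^2.
Thin ring: I_cm = MR² = (1.24)(0.545)² = 0.36831 kg m^2; centre at d = 0.43 m, so I = I_cm + Md² gives I = 0.36831 + (1.24)(0.43)² = 0.59759 kg m^2.
Total I = 0.12752 + 0.060368 + 0.59759 = 0.78548 kg m^2.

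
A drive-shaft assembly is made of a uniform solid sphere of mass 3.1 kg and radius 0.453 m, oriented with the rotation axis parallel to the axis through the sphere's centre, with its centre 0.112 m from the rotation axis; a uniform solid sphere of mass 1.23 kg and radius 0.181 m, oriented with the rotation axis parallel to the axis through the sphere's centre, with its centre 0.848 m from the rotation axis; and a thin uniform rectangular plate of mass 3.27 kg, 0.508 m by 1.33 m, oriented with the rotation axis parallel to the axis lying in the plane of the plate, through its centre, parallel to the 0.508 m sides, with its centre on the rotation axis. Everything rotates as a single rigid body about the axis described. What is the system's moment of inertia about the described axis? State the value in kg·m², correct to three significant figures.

1.68

Solid sphere: I_cm = (2/5)MR² = (2/5)(3.1)(0.453)² = 0.25446 kg·m²; centre at d = 0.112 m, so I = I_cm + Md² gives I = 0.25446 + (3.1)(0.112)² = 0.29335 kg·m².
Solid sphere: I_cm = (2/5)MR² = (2/5)(1.23)(0.181)² = 0.016118 kg·m²; centre at d = 0.848 m, so I = I_cm + Md² gives I = 0.016118 + (1.23)(0.848)² = 0.90062 kg·m².
Rectangular plate: I_cm = (1/12)Mb² = (1/12)(3.27)(1.33)² = 0.48203 kg·m²; axis through the centre, so I = 0.48203 kg·m².
Total I = 0.29335 + 0.90062 + 0.48203 = 1.676 kg·m².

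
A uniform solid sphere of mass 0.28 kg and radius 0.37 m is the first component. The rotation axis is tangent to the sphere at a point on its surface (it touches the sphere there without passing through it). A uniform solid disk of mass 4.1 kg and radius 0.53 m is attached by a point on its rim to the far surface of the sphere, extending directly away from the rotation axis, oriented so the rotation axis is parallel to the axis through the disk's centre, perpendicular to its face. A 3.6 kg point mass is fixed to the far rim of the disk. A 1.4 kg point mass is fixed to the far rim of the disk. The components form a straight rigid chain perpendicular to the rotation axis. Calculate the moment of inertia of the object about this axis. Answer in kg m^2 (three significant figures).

23.4

Solid sphere: I_cm = (2/5)MR² = (2/5)(0.28)(0.37)² = 0.015333 kg m^2; centre at d = 0.37 m, so the parallel axis theorem gives I = 0.015333 + (0.28)(0.37)² = 0.053665 kg m^2.
Solid disk: I_cm = (1/2)MR² = (1/2)(4.1)(0.53)² = 0.57585 kg m^2; centre at d = 0.37 + 0.37 + 0.53 = 1.27 m, so the parallel axis theorem gives I = 0.57585 + (4.1)(1.27)² = 7.1887 kg m^2.
Point mass: I_cm = 0; centre at d = 0.37 + 0.37 + 0.53 + 0.53 = 1.8 m, so the parallel axis theorem gives I = 0 + (3.6)(1.8)² = 11.664 kg m^2.
Point mass: I_cm = 0; centre at d = 0.37 + 0.37 + 0.53 + 0.53 = 1.8 m, so the parallel axis theorem gives I = 0 + (1.4)(1.8)² = 4.536 kg m^2.
Total I = 0.053665 + 7.1887 + 11.664 + 4.536 = 23.442 kg m^2.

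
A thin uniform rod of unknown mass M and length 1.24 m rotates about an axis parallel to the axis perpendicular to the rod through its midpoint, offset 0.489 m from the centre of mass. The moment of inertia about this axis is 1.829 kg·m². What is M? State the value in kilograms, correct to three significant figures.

I = I_cm + Md² = (1/12)ML² + Md² = M·[0.0833333·(1.24)² + (0.489)²] = M·0.36725.
So M = 1.829 / 0.36725 = 4.9802 kg.

4.98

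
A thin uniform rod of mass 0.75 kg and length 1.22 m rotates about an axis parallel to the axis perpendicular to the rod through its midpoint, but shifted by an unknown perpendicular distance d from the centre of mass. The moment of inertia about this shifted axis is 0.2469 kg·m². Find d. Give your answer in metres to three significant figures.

0.453

About the centre-of-mass axis, I_cm = (1/12)ML² = (1/12)(0.75)(1.22)² = 0.093025 kg·m².
Parallel axis theorem: I = I_cm + Md², so Md² = 0.2469 − 0.093025 = 0.15388 kg·m².
d = √(0.15388 / 0.75) = 0.45295 m.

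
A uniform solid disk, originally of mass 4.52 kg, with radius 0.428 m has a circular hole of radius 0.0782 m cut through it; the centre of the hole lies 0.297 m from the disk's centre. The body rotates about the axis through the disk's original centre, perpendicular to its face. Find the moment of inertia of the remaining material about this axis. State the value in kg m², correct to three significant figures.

0.400

Unpierced body about its centre: I₀ = (1/2)MR² = (1/2)(4.52)(0.428)² = 0.414 kg m².
The removed disk has mass m = M·(r/R)² = (4.52)(0.0782/0.428)² = 0.15089 kg (same uniform areal density).
Its moment of inertia about the rotation axis (parallel-axis theorem): I_hole = (1/2)mr² + md² = (1/2)(0.15089)(0.0782)² + (0.15089)(0.297)² = 0.013771 kg m².
Treating the hole as negative mass, I = I₀ − I_hole = 0.414 − 0.013771 = 0.40022 kg m².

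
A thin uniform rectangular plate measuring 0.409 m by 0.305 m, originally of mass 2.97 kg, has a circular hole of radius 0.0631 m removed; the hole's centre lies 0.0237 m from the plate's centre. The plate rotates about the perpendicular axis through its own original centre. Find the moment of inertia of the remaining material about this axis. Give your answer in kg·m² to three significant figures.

0.0637

Unpierced body about its centre: I₀ = (1/12)M(a²+b²) = (1/12)(2.97)[(0.409)² + (0.305)²] = 0.064426 kg·m².
The removed disk has mass m = M·πr²/(ab) = (2.97)·π(0.0631)²/(0.409·0.305) = 0.29781 kg (same uniform areal density).
Its moment of inertia about the rotation axis (parallel-axis theorem): I_hole = (1/2)mr² + md² = (1/2)(0.29781)(0.0631)² + (0.29781)(0.0237)² = 0.00076016 kg·m².
Treating the hole as negative mass, I = I₀ − I_hole = 0.064426 − 0.00076016 = 0.063666 kg·m².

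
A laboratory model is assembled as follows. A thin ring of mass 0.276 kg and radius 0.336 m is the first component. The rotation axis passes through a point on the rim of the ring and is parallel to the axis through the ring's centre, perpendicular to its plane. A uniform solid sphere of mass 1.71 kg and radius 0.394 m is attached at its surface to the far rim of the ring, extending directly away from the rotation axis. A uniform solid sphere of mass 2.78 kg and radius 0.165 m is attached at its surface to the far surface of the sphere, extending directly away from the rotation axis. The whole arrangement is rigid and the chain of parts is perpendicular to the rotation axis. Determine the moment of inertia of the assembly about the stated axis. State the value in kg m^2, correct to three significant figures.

Thin ring: I_cm = MR² = (0.276)(0.336)² = 0.031159 kg m^2; centre at d = 0.336 m, so I = I_cm + Md² gives I = 0.031159 + (0.276)(0.336)² = 0.062319 kg m^2.
Solid sphere: I_cm = (2/5)MR² = (2/5)(1.71)(0.394)² = 0.10618 kg m^2; centre at d = 0.336 + 0.336 + 0.394 = 1.066 m, so I = I_cm + Md² gives I = 0.10618 + (1.71)(1.066)² = 2.0494 kg m^2.
Solid sphere: I_cm = (2/5)MR² = (2/5)(2.78)(0.165)² = 0.030274 kg m^2; centre at d = 0.336 + 0.336 + 0.394 + 0.394 + 0.165 = 1.625 m, so I = I_cm + Md² gives I = 0.030274 + (2.78)(1.625)² = 7.3712 kg m^2.
Total I = 0.062319 + 2.0494 + 7.3712 = 9.4829 kg m^2.

9.48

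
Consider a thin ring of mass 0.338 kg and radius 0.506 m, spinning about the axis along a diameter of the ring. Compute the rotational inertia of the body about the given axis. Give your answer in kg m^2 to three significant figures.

0.0433

I_cm = (1/2)MR² = (1/2)(0.338)(0.506)² = 0.04327 kg m^2; axis through the centre, so I = 0.04327 kg m^2.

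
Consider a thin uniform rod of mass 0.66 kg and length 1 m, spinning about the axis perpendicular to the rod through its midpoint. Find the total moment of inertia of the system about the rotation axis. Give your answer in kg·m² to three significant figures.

0.0550

I_cm = (1/12)ML² = (1/12)(0.66)(1)² = 0.055 kg·m²; axis through the centre, so I = 0.055 kg·m².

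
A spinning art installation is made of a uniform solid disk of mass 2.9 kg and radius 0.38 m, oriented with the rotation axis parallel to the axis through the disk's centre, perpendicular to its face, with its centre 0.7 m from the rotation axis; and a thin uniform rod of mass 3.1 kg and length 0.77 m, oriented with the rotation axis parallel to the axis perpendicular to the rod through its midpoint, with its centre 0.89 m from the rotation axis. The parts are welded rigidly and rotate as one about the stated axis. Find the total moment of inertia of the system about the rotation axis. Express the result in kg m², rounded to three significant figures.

4.24

Solid disk: I_cm = (1/2)MR² = (1/2)(2.9)(0.38)² = 0.20938 kg m²; centre at d = 0.7 m, so the parallel axis theorem gives I = 0.20938 + (2.9)(0.7)² = 1.6304 kg m².
Thin rod: I_cm = (1/12)ML² = (1/12)(3.1)(0.77)² = 0.15317 kg m²; centre at d = 0.89 m, so the parallel axis theorem gives I = 0.15317 + (3.1)(0.89)² = 2.6087 kg m².
Total I = 1.6304 + 2.6087 = 4.2391 kg m².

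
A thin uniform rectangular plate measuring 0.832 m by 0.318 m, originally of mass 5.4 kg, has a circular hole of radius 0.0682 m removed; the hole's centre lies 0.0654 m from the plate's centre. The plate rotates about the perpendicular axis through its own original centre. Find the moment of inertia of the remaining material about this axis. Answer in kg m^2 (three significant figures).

Unpierced body about its centre: I₀ = (1/12)M(a²+b²) = (1/12)(5.4)[(0.832)² + (0.318)²] = 0.35701 kg m^2.
The removed disk has mass m = M·πr²/(ab) = (5.4)·π(0.0682)²/(0.832·0.318) = 0.29824 kg (same uniform areal density).
Its moment of inertia about the rotation axis (parallel-axis theorem): I_hole = (1/2)mr² + md² = (1/2)(0.29824)(0.0682)² + (0.29824)(0.0654)² = 0.0019692 kg m^2.
Treating the hole as negative mass, I = I₀ − I_hole = 0.35701 − 0.0019692 = 0.35504 kg m^2.

0.355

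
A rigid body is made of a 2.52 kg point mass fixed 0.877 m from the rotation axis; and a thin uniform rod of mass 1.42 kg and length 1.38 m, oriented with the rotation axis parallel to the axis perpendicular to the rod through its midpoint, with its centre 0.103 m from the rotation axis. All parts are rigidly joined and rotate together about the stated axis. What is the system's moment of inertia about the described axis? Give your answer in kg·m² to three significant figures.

Point mass: I_cm = 0; centre at d = 0.877 m, so the parallel axis theorem gives I = 0 + (2.52)(0.877)² = 1.9382 kg·m².
Thin rod: I_cm = (1/12)ML² = (1/12)(1.42)(1.38)² = 0.22535 kg·m²; centre at d = 0.103 m, so the parallel axis theorem gives I = 0.22535 + (1.42)(0.103)² = 0.24042 kg·m².
Total I = 1.9382 + 0.24042 = 2.1786 kg·m².

2.18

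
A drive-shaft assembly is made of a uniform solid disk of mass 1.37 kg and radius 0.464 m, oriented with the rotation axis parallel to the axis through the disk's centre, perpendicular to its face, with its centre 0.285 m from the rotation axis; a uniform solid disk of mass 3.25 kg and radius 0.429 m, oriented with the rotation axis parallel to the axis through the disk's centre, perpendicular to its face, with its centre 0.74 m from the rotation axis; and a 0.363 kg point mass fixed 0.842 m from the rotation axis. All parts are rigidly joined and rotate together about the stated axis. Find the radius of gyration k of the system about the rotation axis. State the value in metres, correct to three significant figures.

Solid disk: I_cm = (1/2)MR² = (1/2)(1.37)(0.464)² = 0.14748 kg m²; centre at d = 0.285 m, so the parallel axis theorem gives I = 0.14748 + (1.37)(0.285)² = 0.25876 kg m².
Solid disk: I_cm = (1/2)MR² = (1/2)(3.25)(0.429)² = 0.29907 kg m²; centre at d = 0.74 m, so the parallel axis theorem gives I = 0.29907 + (3.25)(0.74)² = 2.0788 kg m².
Point mass: I_cm = 0; centre at d = 0.842 m, so the parallel axis theorem gives I = 0 + (0.363)(0.842)² = 0.25735 kg m².
Total I = 2.5949 kg m²; total mass M = 4.983 kg.
k = √(I/M) = √(2.5949/4.983) = 0.72163 m.

0.722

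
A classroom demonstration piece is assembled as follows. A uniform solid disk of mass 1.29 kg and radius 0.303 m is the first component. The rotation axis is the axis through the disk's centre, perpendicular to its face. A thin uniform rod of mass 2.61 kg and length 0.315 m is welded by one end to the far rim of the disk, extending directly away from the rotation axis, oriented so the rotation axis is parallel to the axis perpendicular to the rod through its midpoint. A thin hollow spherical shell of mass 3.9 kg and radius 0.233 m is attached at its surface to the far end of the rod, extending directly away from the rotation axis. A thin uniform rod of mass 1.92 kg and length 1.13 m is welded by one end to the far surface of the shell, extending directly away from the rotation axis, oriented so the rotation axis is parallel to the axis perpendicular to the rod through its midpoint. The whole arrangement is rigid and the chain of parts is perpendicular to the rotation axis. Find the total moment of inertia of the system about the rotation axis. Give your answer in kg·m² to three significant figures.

Solid disk: I_cm = (1/2)MR² = (1/2)(1.29)(0.303)² = 0.059217 kg·m²; axis through the centre, so I = 0.059217 kg·m².
Thin rod: I_cm = (1/12)ML² = (1/12)(2.61)(0.315)² = 0.021581 kg·m²; centre at d = 0.303 + 0.1575 = 0.4605 m, so I = I_cm + Md² gives I = 0.021581 + (2.61)(0.4605)² = 0.57506 kg·m².
Spherical shell: I_cm = (2/3)MR² = (2/3)(3.9)(0.233)² = 0.14115 kg·m²; centre at d = 0.303 + 0.1575 + 0.1575 + 0.233 = 0.851 m, so I = I_cm + Md² gives I = 0.14115 + (3.9)(0.851)² = 2.9655 kg·m².
Thin rod: I_cm = (1/12)ML² = (1/12)(1.92)(1.13)² = 0.2043 kg·m²; centre at d = 0.303 + 0.1575 + 0.1575 + 0.233 + 0.233 + 0.565 = 1.649 m, so I = I_cm + Md² gives I = 0.2043 + (1.92)(1.649)² = 5.4252 kg·m².
Total I = 0.059217 + 0.57506 + 2.9655 + 5.4252 = 9.025 kg·m².

9.02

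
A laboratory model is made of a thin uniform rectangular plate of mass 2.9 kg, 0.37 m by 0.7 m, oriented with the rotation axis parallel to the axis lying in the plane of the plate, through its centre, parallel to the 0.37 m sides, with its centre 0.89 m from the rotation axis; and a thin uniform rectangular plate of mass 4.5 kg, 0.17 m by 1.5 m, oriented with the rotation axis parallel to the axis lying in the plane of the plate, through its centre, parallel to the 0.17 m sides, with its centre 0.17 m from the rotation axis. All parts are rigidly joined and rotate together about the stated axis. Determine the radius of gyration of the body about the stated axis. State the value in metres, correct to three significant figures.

0.677

Rectangular plate: I_cm = (1/12)Mb² = (1/12)(2.9)(0.7)² = 0.11842 kg m^2; centre at d = 0.89 m, so the parallel axis theorem gives I = 0.11842 + (2.9)(0.89)² = 2.4155 kg m^2.
Rectangular plate: I_cm = (1/12)Mb² = (1/12)(4.5)(1.5)² = 0.84375 kg m^2; centre at d = 0.17 m, so the parallel axis theorem gives I = 0.84375 + (4.5)(0.17)² = 0.9738 kg m^2.
Total I = 3.3893 kg m^2; total mass M = 7.4 kg.
k = √(I/M) = √(3.3893/7.4) = 0.67677 m.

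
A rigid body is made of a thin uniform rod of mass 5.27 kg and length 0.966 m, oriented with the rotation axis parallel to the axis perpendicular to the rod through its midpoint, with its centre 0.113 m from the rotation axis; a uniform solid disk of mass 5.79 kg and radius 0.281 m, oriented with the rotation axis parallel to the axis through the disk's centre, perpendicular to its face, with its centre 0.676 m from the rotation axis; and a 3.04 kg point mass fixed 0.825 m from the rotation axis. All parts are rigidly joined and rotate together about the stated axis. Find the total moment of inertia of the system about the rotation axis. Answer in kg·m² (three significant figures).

5.42

Thin rod: I_cm = (1/12)ML² = (1/12)(5.27)(0.966)² = 0.40981 kg·m²; centre at d = 0.113 m, so I = I_cm + Md² gives I = 0.40981 + (5.27)(0.113)² = 0.4771 kg·m².
Solid disk: I_cm = (1/2)MR² = (1/2)(5.79)(0.281)² = 0.22859 kg·m²; centre at d = 0.676 m, so I = I_cm + Md² gives I = 0.22859 + (5.79)(0.676)² = 2.8745 kg·m².
Point mass: I_cm = 0; centre at d = 0.825 m, so I = I_cm + Md² gives I = 0 + (3.04)(0.825)² = 2.0691 kg·m².
Total I = 0.4771 + 2.8745 + 2.0691 = 5.4207 kg·m².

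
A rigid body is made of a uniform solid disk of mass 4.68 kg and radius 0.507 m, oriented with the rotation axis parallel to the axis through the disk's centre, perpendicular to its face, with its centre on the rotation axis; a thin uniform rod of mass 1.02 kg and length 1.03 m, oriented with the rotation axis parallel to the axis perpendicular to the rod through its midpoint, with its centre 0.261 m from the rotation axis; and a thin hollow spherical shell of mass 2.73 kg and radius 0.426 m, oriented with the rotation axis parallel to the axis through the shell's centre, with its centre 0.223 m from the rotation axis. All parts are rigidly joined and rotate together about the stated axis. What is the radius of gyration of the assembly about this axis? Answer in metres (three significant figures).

0.382

Solid disk: I_cm = (1/2)MR² = (1/2)(4.68)(0.507)² = 0.60149 kg·m²; axis through the centre, so I = 0.60149 kg·m².
Thin rod: I_cm = (1/12)ML² = (1/12)(1.02)(1.03)² = 0.090176 kg·m²; centre at d = 0.261 m, so I = I_cm + Md² gives I = 0.090176 + (1.02)(0.261)² = 0.15966 kg·m².
Spherical shell: I_cm = (2/3)MR² = (2/3)(2.73)(0.426)² = 0.33029 kg·m²; centre at d = 0.223 m, so I = I_cm + Md² gives I = 0.33029 + (2.73)(0.223)² = 0.46605 kg·m².
Total I = 1.2272 kg·m²; total mass M = 8.43 kg.
k = √(I/M) = √(1.2272/8.43) = 0.38154 m.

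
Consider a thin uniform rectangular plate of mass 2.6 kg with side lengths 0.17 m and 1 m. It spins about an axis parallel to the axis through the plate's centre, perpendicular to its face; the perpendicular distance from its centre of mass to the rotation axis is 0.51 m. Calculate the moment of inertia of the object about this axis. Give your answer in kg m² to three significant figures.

0.899

I_cm = (1/12)M(a²+b²) = (1/12)(2.6)[(0.17)² + (1)²] = 0.22293 kg m²; centre at d = 0.51 m, so I = I_cm + Md² gives I = 0.22293 + (2.6)(0.51)² = 0.89919 kg m².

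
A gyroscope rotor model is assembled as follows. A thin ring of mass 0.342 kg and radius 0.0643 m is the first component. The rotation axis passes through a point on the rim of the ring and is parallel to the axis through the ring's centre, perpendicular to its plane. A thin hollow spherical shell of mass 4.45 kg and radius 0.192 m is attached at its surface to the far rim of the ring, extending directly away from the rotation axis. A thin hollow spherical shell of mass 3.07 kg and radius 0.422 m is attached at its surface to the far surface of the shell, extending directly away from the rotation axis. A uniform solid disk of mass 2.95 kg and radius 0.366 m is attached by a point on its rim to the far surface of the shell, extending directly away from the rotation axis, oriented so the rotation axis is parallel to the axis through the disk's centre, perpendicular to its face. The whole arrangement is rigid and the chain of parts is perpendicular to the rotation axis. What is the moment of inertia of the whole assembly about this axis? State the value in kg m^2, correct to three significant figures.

Thin ring: I_cm = MR² = (0.342)(0.0643)² = 0.001414 kg m^2; centre at d = 0.0643 m, so I = I_cm + Md² gives I = 0.001414 + (0.342)(0.0643)² = 0.002828 kg m^2.
Spherical shell: I_cm = (2/3)MR² = (2/3)(4.45)(0.192)² = 0.10936 kg m^2; centre at d = 0.0643 + 0.0643 + 0.192 = 0.3206 m, so I = I_cm + Md² gives I = 0.10936 + (4.45)(0.3206)² = 0.56675 kg m^2.
Spherical shell: I_cm = (2/3)MR² = (2/3)(3.07)(0.422)² = 0.36448 kg m^2; centre at d = 0.0643 + 0.0643 + 0.192 + 0.192 + 0.422 = 0.9346 m, so I = I_cm + Md² gives I = 0.36448 + (3.07)(0.9346)² = 3.0461 kg m^2.
Solid disk: I_cm = (1/2)MR² = (1/2)(2.95)(0.366)² = 0.19759 kg m^2; centre at d = 0.0643 + 0.0643 + 0.192 + 0.192 + 0.422 + 0.422 + 0.366 = 1.7226 m, so I = I_cm + Md² gives I = 0.19759 + (2.95)(1.7226)² = 8.9513 kg m^2.
Total I = 0.002828 + 0.56675 + 3.0461 + 8.9513 = 12.567 kg m^2.

12.6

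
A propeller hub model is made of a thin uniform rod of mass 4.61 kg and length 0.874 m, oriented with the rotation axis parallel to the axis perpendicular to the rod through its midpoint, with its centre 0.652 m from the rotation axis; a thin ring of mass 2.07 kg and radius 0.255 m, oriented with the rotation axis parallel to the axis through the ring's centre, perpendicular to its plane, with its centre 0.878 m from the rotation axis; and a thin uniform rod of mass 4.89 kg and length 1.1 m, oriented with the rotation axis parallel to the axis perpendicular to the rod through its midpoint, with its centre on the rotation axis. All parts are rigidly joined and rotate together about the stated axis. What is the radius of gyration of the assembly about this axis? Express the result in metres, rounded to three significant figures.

Thin rod: I_cm = (1/12)ML² = (1/12)(4.61)(0.874)² = 0.29346 kg m²; centre at d = 0.652 m, so the parallel axis theorem gives I = 0.29346 + (4.61)(0.652)² = 2.2532 kg m².
Thin ring: I_cm = MR² = (2.07)(0.255)² = 0.1346 kg m²; centre at d = 0.878 m, so the parallel axis theorem gives I = 0.1346 + (2.07)(0.878)² = 1.7303 kg m².
Thin rod: I_cm = (1/12)ML² = (1/12)(4.89)(1.1)² = 0.49308 kg m²; axis through the centre, so I = 0.49308 kg m².
Total I = 4.4766 kg m²; total mass M = 11.57 kg.
k = √(I/M) = √(4.4766/11.57) = 0.62202 m.

0.622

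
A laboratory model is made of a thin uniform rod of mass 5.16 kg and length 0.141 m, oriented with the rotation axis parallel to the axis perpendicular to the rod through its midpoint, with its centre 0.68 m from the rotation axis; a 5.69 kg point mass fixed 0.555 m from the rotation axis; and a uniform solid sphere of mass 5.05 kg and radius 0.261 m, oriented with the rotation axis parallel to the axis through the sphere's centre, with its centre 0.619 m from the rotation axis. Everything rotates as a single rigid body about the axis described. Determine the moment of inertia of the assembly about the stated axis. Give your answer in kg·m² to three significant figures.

Thin rod: I_cm = (1/12)ML² = (1/12)(5.16)(0.141)² = 0.0085488 kg·m²; centre at d = 0.68 m, so the parallel axis theorem gives I = 0.0085488 + (5.16)(0.68)² = 2.3945 kg·m².
Point mass: I_cm = 0; centre at d = 0.555 m, so the parallel axis theorem gives I = 0 + (5.69)(0.555)² = 1.7527 kg·m².
Solid sphere: I_cm = (2/5)MR² = (2/5)(5.05)(0.261)² = 0.1376 kg·m²; centre at d = 0.619 m, so the parallel axis theorem gives I = 0.1376 + (5.05)(0.619)² = 2.0726 kg·m².
Total I = 2.3945 + 1.7527 + 2.0726 = 6.2198 kg·m².

6.22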